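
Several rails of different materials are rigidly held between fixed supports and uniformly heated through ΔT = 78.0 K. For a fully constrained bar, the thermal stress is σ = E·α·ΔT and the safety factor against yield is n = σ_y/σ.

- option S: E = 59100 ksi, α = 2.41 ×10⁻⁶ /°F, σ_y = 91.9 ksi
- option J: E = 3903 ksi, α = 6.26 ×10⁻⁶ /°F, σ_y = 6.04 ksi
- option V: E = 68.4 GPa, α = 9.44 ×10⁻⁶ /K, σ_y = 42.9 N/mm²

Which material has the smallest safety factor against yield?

option V

In consistent units (E in GPa, α in ×10⁻⁶/K, σ_y in MPa):
  option S: E = 407.5, α = 4.34, σ_y = 633.6 → σ = 138 MPa, n = 4.60
  option J: E = 26.91, α = 11.3, σ_y = 41.64 → σ = 23.7 MPa, n = 1.76
  option V: E = 68.40, α = 9.44, σ_y = 42.90 → σ = 50.4 MPa, n = 0.852
Smallest n: option V with n = 0.852.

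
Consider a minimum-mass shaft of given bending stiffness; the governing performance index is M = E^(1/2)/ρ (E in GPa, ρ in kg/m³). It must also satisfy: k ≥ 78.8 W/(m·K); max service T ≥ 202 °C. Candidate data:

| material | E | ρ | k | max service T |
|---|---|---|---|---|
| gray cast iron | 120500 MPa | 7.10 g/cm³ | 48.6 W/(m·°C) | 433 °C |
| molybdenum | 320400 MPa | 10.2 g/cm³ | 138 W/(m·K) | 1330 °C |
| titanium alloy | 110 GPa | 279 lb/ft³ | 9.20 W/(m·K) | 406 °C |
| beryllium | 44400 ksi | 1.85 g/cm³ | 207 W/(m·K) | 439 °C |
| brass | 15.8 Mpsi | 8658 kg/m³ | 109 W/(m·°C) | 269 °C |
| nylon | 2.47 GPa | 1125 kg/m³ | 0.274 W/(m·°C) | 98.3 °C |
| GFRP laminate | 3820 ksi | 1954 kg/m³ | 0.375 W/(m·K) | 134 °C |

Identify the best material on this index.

beryllium

Screen on constraints: k ≥ 78.8 W/(m·K); max service T ≥ 202 °C. Survivors: molybdenum, beryllium, brass.
Convert each candidate to consistent units, then evaluate M:
  molybdenum: E = 320.4 GPa, ρ = 10200 kg/m³
  beryllium: E = 306.1 GPa, ρ = 1850 kg/m³
  brass: E = 108.9 GPa, ρ = 8658 kg/m³
  beryllium: M = 9.46×10⁻³
  molybdenum: M = 1.75×10⁻³
  brass: M = 1.21×10⁻³
Beryllium has the largest M.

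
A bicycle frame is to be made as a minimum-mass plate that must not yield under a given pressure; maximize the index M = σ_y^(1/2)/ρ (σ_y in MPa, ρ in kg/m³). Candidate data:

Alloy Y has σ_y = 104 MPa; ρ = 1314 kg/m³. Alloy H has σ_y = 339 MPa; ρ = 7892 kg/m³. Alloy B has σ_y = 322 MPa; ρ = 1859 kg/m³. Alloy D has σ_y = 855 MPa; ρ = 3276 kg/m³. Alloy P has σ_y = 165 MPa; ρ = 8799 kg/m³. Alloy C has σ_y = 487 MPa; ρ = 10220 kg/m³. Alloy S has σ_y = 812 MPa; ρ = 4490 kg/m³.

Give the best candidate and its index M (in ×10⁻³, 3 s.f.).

Evaluate M for each candidate:
  alloy B: M = 9.65×10⁻³
  alloy D: M = 8.93×10⁻³
  alloy Y: M = 7.76×10⁻³
  alloy S: M = 6.35×10⁻³
  alloy H: M = 2.33×10⁻³
  alloy C: M = 2.16×10⁻³
  alloy P: M = 1.46×10⁻³
The maximum is for alloy B.

alloy B, M = 9.65×10⁻³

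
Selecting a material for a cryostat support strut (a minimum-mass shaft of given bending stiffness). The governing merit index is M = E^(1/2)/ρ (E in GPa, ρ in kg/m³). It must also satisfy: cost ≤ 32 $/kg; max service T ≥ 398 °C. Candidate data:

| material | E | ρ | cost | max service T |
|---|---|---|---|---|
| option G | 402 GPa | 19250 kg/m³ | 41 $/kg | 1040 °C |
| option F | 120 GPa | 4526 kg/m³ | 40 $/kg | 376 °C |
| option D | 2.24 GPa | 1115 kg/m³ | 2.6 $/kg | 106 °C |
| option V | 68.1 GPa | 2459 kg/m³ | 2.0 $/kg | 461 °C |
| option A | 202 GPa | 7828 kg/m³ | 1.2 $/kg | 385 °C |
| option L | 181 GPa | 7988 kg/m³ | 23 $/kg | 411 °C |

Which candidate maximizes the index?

option V

Screen on constraints: cost ≤ 32 $/kg; max service T ≥ 398 °C. Survivors: option V, option L.
Evaluate M for each candidate:
  option V: M = 3.36×10⁻³
  option L: M = 1.68×10⁻³
Option V has the largest M.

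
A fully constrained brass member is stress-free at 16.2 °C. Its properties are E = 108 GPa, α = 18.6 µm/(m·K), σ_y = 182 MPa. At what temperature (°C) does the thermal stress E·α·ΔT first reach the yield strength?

107 °C

E·α·ΔT = 182.0 MPa ⇒ ΔT = 182.0 / (108.0×10³ × 18.6×10⁻⁶) = 90.60 K.
T = 16.2 + 90.60 = 106.8 °C.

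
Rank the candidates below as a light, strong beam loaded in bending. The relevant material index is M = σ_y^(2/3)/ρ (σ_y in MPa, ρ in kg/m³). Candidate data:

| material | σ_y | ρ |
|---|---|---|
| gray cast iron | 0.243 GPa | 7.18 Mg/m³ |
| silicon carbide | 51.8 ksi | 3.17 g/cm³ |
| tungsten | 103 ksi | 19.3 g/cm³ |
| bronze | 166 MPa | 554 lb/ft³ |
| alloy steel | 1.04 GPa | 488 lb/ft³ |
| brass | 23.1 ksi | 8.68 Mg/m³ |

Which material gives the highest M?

silicon carbide

After converting to SI:
  gray cast iron: σ_y = 243.0 MPa, ρ = 7180 kg/m³
  silicon carbide: σ_y = 357.1 MPa, ρ = 3170 kg/m³
  tungsten: σ_y = 710.2 MPa, ρ = 19300 kg/m³
  bronze: σ_y = 166.0 MPa, ρ = 8874 kg/m³
  alloy steel: σ_y = 1040 MPa, ρ = 7817 kg/m³
  brass: σ_y = 159.3 MPa, ρ = 8680 kg/m³
  silicon carbide: M = 15.9×10⁻³
  alloy steel: M = 13.1×10⁻³
  gray cast iron: M = 5.42×10⁻³
  tungsten: M = 4.12×10⁻³
  bronze: M = 3.40×10⁻³
  brass: M = 3.39×10⁻³
Silicon carbide ranks first.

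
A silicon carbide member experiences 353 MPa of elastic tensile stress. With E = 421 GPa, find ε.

ε = σ/E = 353 / 421000 = 8.38×10⁻⁴.

8.38×10⁻⁴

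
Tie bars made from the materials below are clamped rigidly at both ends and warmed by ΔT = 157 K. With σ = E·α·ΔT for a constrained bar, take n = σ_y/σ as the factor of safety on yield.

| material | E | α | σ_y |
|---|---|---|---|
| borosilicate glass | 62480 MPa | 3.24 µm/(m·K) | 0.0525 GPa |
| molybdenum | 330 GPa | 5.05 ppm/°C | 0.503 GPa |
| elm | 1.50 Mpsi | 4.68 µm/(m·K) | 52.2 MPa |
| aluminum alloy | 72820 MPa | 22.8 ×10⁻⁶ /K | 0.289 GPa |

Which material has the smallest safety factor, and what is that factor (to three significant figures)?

Per material, after unit conversion:
  borosilicate glass: E = 62.48, α = 3.24, σ_y = 52.50 → σ = 31.8 MPa, n = 1.65
  molybdenum: E = 330.0, α = 5.05, σ_y = 503.0 → σ = 262 MPa, n = 1.92
  elm: E = 10.34, α = 4.68, σ_y = 52.20 → σ = 7.60 MPa, n = 6.87
  aluminum alloy: E = 72.82, α = 22.8, σ_y = 289.0 → σ = 261 MPa, n = 1.11
Aluminum alloy has the lowest safety factor, n = 1.11.

aluminum alloy, n = 1.11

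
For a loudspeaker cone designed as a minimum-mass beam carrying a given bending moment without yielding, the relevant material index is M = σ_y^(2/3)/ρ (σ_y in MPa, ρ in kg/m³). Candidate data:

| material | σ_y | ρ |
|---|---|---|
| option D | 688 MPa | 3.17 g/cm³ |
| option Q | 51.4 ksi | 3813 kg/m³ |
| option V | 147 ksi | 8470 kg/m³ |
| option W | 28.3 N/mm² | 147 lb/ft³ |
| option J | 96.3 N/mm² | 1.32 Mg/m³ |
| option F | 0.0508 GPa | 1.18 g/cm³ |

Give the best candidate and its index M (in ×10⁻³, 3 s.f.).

option D, M = 24.6×10⁻³

Normalizing units and computing the index:
  option D: σ_y = 688.0 MPa, ρ = 3170 kg/m³
  option Q: σ_y = 354.4 MPa, ρ = 3813 kg/m³
  option V: σ_y = 1014 MPa, ρ = 8470 kg/m³
  option W: σ_y = 28.30 MPa, ρ = 2355 kg/m³
  option J: σ_y = 96.30 MPa, ρ = 1320 kg/m³
  option F: σ_y = 50.80 MPa, ρ = 1180 kg/m³
  option D: M = 24.6×10⁻³
  option J: M = 15.9×10⁻³
  option Q: M = 13.1×10⁻³
  option V: M = 11.9×10⁻³
  option F: M = 11.6×10⁻³
  option W: M = 3.94×10⁻³
The maximum is for option D.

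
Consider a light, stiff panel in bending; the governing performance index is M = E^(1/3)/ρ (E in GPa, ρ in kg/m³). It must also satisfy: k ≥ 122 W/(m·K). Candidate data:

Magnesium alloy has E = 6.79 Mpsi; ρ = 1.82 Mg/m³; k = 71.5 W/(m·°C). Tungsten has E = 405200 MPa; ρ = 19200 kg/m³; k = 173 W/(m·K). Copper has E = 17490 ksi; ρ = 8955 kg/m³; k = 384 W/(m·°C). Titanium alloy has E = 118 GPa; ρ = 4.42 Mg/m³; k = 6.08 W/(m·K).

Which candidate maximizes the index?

copper

Screen on constraints: k ≥ 122 W/(m·K). Survivors: tungsten, copper.
In SI units:
  tungsten: E = 405.2 GPa, ρ = 19200 kg/m³
  copper: E = 120.6 GPa, ρ = 8955 kg/m³
  copper: M = 0.552×10⁻³
  tungsten: M = 0.385×10⁻³
The maximum is for copper.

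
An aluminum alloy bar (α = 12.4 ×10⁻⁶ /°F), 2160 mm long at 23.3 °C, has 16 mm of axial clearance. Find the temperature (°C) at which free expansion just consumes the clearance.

α = 12.4×10⁻⁶/°F × 9/5 = 22.3×10⁻⁶/K.
α·L₀·ΔT = 16.0 mm ⇒ ΔT = 16.0 / (22.3×10⁻⁶ × 2160.0) = 331.9 K.
T = 23.3 + 331.9 = 355.2 °C.

355 °C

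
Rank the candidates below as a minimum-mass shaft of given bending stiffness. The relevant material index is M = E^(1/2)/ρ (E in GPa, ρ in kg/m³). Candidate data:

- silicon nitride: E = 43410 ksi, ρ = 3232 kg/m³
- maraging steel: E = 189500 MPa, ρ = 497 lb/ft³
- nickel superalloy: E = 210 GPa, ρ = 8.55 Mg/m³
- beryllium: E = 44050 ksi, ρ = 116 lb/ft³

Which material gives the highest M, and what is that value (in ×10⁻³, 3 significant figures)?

beryllium, M = 9.38×10⁻³

Putting every candidate on a common basis:
  silicon nitride: E = 299.3 GPa, ρ = 3232 kg/m³
  maraging steel: E = 189.5 GPa, ρ = 7961 kg/m³
  nickel superalloy: E = 210.0 GPa, ρ = 8550 kg/m³
  beryllium: E = 303.7 GPa, ρ = 1858 kg/m³
  beryllium: M = 9.38×10⁻³
  silicon nitride: M = 5.35×10⁻³
  maraging steel: M = 1.73×10⁻³
  nickel superalloy: M = 1.69×10⁻³
The maximum is for beryllium.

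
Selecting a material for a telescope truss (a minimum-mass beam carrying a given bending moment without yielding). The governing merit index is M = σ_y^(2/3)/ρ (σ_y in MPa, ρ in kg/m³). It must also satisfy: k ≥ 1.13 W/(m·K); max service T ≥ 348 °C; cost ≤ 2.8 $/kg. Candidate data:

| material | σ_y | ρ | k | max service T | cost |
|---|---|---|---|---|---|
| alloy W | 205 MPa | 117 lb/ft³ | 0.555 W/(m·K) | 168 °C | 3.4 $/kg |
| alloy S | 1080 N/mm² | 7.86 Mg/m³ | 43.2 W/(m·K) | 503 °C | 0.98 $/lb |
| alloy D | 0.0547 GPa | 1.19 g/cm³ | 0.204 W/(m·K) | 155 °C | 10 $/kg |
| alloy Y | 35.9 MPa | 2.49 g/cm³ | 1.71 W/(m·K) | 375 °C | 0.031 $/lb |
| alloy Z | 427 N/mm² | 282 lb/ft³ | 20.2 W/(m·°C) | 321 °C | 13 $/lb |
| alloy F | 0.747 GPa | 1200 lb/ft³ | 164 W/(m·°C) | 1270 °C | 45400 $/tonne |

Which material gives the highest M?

Screen on constraints: k ≥ 1.13 W/(m·K); max service T ≥ 348 °C; cost ≤ 2.8 $/kg. Survivors: alloy S, alloy Y.
Convert each candidate to consistent units, then evaluate M:
  alloy S: σ_y = 1080 MPa, ρ = 7860 kg/m³
  alloy Y: σ_y = 35.90 MPa, ρ = 2490 kg/m³
  alloy S: M = 13.4×10⁻³
  alloy Y: M = 4.37×10⁻³
Alloy S ranks first.

alloy S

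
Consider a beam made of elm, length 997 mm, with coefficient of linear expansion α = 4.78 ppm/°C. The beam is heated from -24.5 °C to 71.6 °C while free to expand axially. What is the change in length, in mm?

ΔT = 71.6 − (-24.5) = 96.10 K.
ΔL = α·L₀·ΔT = 4.78×10⁻⁶ × 997 mm × 96.10 K = 0.458 mm.

0.458 mm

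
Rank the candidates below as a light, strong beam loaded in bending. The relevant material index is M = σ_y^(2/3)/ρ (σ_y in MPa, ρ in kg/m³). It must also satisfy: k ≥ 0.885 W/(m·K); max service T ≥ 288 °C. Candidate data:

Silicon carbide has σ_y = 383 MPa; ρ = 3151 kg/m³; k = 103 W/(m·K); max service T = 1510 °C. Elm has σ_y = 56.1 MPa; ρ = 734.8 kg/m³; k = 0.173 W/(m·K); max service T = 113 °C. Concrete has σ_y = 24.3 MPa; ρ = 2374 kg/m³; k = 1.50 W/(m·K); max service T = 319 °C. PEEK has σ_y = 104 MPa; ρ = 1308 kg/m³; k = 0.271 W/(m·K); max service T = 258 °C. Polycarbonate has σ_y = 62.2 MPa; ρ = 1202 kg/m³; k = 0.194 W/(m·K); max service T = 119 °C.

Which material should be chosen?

Screen on constraints: k ≥ 0.885 W/(m·K); max service T ≥ 288 °C. Survivors: silicon carbide, concrete.
Computing M directly (units already consistent):
  silicon carbide: M = 16.7×10⁻³
  concrete: M = 3.53×10⁻³
The maximum is for silicon carbide.

silicon carbide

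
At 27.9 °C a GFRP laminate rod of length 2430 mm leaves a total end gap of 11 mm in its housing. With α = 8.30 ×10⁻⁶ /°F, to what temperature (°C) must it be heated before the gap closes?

331 °C

α = 8.30×10⁻⁶/°F × 9/5 = 14.9×10⁻⁶/K.
α·L₀·ΔT = 11.0 mm ⇒ ΔT = 11.0 / (14.9×10⁻⁶ × 2430.0) = 303.0 K.
T = 27.9 + 303.0 = 330.9 °C.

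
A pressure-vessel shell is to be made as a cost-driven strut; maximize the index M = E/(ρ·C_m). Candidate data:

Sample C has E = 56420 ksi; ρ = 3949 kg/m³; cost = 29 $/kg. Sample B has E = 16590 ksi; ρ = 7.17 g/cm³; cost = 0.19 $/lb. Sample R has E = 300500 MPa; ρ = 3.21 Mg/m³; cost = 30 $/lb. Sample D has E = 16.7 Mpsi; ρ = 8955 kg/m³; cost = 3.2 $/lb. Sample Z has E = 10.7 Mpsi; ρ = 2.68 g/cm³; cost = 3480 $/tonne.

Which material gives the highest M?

sample B

Putting every candidate on a common basis:
  sample C: E = 389.0 GPa, ρ = 3949 kg/m³, cost = 29.00 $/kg
  sample B: E = 114.4 GPa, ρ = 7170 kg/m³, cost = 0.4189 $/kg
  sample R: E = 300.5 GPa, ρ = 3210 kg/m³, cost = 66.14 $/kg
  sample D: E = 115.1 GPa, ρ = 8955 kg/m³, cost = 7.055 $/kg
  sample Z: E = 73.77 GPa, ρ = 2680 kg/m³, cost = 3.480 $/kg
  sample B: M = 38.1 MN·m per $
  sample Z: M = 7.91 MN·m per $
  sample C: M = 3.40 MN·m per $
  sample D: M = 1.82 MN·m per $
  sample R: M = 1.42 MN·m per $
Sample B ranks first.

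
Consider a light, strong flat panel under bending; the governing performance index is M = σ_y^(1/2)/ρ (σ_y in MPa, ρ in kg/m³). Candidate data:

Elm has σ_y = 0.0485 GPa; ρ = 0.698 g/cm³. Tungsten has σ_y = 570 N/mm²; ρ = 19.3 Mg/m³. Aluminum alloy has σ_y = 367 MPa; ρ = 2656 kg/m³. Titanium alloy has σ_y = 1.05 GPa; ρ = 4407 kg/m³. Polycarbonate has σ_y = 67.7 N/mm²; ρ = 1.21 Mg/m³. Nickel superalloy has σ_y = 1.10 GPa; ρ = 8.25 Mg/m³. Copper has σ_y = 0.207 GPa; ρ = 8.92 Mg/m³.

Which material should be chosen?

elm

Putting every candidate on a common basis:
  elm: σ_y = 48.50 MPa, ρ = 698.0 kg/m³
  tungsten: σ_y = 570.0 MPa, ρ = 19300 kg/m³
  aluminum alloy: σ_y = 367.0 MPa, ρ = 2656 kg/m³
  titanium alloy: σ_y = 1050 MPa, ρ = 4407 kg/m³
  polycarbonate: σ_y = 67.70 MPa, ρ = 1210 kg/m³
  nickel superalloy: σ_y = 1100 MPa, ρ = 8250 kg/m³
  copper: σ_y = 207.0 MPa, ρ = 8920 kg/m³
  elm: M = 9.98×10⁻³
  titanium alloy: M = 7.35×10⁻³
  aluminum alloy: M = 7.21×10⁻³
  polycarbonate: M = 6.80×10⁻³
  nickel superalloy: M = 4.02×10⁻³
  copper: M = 1.61×10⁻³
  tungsten: M = 1.24×10⁻³
Elm has the largest M.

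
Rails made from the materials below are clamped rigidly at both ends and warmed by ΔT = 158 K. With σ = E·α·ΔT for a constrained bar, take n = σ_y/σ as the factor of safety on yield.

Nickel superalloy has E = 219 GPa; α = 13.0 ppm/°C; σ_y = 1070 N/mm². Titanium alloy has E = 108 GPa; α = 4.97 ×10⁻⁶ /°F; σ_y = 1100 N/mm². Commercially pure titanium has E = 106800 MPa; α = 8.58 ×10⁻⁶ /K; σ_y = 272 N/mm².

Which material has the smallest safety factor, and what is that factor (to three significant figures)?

In consistent units (E in GPa, α in ×10⁻⁶/K, σ_y in MPa):
  nickel superalloy: E = 219.0, α = 13.0, σ_y = 1070 → σ = 450 MPa, n = 2.38
  titanium alloy: E = 108.0, α = 8.95, σ_y = 1100 → σ = 153 MPa, n = 7.21
  commercially pure titanium: E = 106.8, α = 8.58, σ_y = 272.0 → σ = 145 MPa, n = 1.88
The minimum is commercially pure titanium at n = 1.88.

commercially pure titanium, n = 1.88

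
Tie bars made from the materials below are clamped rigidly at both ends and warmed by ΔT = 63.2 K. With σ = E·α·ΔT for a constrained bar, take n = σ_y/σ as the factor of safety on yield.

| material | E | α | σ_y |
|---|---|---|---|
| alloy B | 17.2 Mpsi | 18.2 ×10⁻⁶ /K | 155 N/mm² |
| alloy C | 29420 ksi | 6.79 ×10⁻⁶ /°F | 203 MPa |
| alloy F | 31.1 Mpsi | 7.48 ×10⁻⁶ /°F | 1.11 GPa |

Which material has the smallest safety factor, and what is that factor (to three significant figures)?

alloy B, n = 1.14

With everything in SI (GPa, ×10⁻⁶/K, MPa):
  alloy B: E = 118.6, α = 18.2, σ_y = 155.0 → σ = 136 MPa, n = 1.14
  alloy C: E = 202.8, α = 12.2, σ_y = 203.0 → σ = 157 MPa, n = 1.30
  alloy F: E = 214.4, α = 13.5, σ_y = 1110 → σ = 182 MPa, n = 6.08
Alloy B has the lowest safety factor, n = 1.14.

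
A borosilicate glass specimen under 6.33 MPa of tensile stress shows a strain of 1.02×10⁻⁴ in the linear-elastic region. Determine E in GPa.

62.1 GPa

E = σ/ε = 6.33 MPa / 1.02×10⁻⁴ = 62060 MPa = 62.1 GPa.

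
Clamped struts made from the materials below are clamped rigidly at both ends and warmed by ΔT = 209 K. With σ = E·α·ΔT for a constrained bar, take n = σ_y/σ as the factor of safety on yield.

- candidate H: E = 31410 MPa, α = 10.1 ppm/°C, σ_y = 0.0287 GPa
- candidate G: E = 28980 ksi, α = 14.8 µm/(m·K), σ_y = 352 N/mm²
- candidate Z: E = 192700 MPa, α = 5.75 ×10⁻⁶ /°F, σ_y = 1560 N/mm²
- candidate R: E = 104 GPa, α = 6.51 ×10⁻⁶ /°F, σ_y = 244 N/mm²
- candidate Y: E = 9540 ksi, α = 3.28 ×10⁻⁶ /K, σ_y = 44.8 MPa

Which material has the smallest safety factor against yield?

With everything in SI (GPa, ×10⁻⁶/K, MPa):
  candidate H: E = 31.41, α = 10.1, σ_y = 28.70 → σ = 66.3 MPa, n = 0.433
  candidate G: E = 199.8, α = 14.8, σ_y = 352.0 → σ = 618 MPa, n = 0.570
  candidate Z: E = 192.7, α = 10.3, σ_y = 1560 → σ = 417 MPa, n = 3.74
  candidate R: E = 104.0, α = 11.7, σ_y = 244.0 → σ = 255 MPa, n = 0.958
  candidate Y: E = 65.78, α = 3.28, σ_y = 44.80 → σ = 45.1 MPa, n = 0.994
Smallest n: candidate H with n = 0.433.

candidate H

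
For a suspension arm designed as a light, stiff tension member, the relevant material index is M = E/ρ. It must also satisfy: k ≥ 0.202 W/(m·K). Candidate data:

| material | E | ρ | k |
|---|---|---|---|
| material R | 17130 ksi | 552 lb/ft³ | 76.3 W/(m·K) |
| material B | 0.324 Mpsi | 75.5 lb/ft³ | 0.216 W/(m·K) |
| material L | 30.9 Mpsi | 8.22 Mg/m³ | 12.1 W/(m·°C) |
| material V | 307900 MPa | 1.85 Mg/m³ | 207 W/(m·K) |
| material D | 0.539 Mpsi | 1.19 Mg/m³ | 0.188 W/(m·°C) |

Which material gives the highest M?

Screen on constraints: k ≥ 0.202 W/(m·K). Survivors: material R, material B, material L, material V.
After converting to SI:
  material R: E = 118.1 GPa, ρ = 8842 kg/m³
  material B: E = 2.234 GPa, ρ = 1209 kg/m³
  material L: E = 213.0 GPa, ρ = 8220 kg/m³
  material V: E = 307.9 GPa, ρ = 1850 kg/m³
  material V: M = 166 MN·m/kg
  material L: M = 25.9 MN·m/kg
  material R: M = 13.4 MN·m/kg
  material B: M = 1.85 MN·m/kg
Material V has the largest M.

material V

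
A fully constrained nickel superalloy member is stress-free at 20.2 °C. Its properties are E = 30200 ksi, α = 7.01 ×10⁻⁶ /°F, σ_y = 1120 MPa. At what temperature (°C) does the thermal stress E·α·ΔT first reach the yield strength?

446 °C

E = 30200 ksi = 208.2 GPa.
α = 7.01×10⁻⁶/°F × 9/5 = 12.6×10⁻⁶/K.
E·α·ΔT = 1120 MPa ⇒ ΔT = 1120 / (208.2×10³ × 12.6×10⁻⁶) = 426.3 K.
T = 20.2 + 426.3 = 446.5 °C.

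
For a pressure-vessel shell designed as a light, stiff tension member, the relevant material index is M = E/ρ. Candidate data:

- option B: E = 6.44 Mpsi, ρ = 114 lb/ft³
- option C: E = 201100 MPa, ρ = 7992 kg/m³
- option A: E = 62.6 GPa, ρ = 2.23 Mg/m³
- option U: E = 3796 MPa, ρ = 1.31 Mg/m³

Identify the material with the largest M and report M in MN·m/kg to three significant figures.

In SI units:
  option B: E = 44.40 GPa, ρ = 1826 kg/m³
  option C: E = 201.1 GPa, ρ = 7992 kg/m³
  option A: E = 62.60 GPa, ρ = 2230 kg/m³
  option U: E = 3.796 GPa, ρ = 1310 kg/m³
  option A: M = 28.1 MN·m/kg
  option C: M = 25.2 MN·m/kg
  option B: M = 24.3 MN·m/kg
  option U: M = 2.90 MN·m/kg
Option A ranks first.

option A, M = 28.1 MN·m/kg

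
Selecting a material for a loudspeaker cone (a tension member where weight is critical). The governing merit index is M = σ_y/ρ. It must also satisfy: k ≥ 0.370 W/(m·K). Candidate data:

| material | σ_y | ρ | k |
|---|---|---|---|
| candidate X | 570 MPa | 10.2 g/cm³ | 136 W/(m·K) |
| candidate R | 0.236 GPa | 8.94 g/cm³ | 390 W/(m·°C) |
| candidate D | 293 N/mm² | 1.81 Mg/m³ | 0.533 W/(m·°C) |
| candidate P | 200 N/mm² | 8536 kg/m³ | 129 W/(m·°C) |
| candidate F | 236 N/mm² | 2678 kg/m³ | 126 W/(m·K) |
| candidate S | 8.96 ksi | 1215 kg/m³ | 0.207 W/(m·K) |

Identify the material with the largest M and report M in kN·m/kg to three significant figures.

candidate D, M = 162 kN·m/kg

Screen on constraints: k ≥ 0.370 W/(m·K). Survivors: candidate X, candidate R, candidate D, candidate P, candidate F.
Convert each candidate to consistent units, then evaluate M:
  candidate X: σ_y = 570.0 MPa, ρ = 10200 kg/m³
  candidate R: σ_y = 236.0 MPa, ρ = 8940 kg/m³
  candidate D: σ_y = 293.0 MPa, ρ = 1810 kg/m³
  candidate P: σ_y = 200.0 MPa, ρ = 8536 kg/m³
  candidate F: σ_y = 236.0 MPa, ρ = 2678 kg/m³
  candidate D: M = 162 kN·m/kg
  candidate F: M = 88.1 kN·m/kg
  candidate X: M = 55.9 kN·m/kg
  candidate R: M = 26.4 kN·m/kg
  candidate P: M = 23.4 kN·m/kg
Candidate D ranks first.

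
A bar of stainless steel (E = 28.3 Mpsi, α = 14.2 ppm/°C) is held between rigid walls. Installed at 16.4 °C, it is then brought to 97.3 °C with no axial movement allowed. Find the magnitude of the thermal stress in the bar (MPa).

224 MPa

E = 28.3 Mpsi = 195.1 GPa.
ΔT = 80.90 K. Constrained thermal stress σ = E·α·ΔT = 195.1×10³ MPa × 14.2×10⁻⁶ × 80.90 = 224 MPa (compressive).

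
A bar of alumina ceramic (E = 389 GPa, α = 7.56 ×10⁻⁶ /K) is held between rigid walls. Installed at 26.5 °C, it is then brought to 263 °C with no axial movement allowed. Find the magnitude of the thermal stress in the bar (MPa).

696 MPa

ΔT = 236.5 K. Constrained thermal stress σ = E·α·ΔT = 389.0×10³ MPa × 7.56×10⁻⁶ × 236.5 = 696 MPa (compressive).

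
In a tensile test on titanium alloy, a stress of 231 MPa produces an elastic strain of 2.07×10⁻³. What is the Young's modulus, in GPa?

E = σ/ε = 231 MPa / 2.07×10⁻³ = 111600 MPa = 112 GPa.

112 GPa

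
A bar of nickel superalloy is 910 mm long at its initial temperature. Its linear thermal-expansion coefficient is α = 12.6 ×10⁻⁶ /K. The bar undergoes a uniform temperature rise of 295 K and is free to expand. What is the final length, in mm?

ΔL = α·L₀·ΔT = 12.6×10⁻⁶ × 910 mm × 295.0 K = 3.38 mm.
L = L₀ + ΔL = 910 + 3.38 = 913.38 mm.

913.38 mm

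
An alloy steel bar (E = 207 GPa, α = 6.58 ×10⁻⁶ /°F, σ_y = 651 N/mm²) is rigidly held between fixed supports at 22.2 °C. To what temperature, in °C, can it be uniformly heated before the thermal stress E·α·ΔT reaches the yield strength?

α = 6.58×10⁻⁶/°F × 9/5 = 11.8×10⁻⁶/K.
σ_y = 651 N/mm² = 651.0 MPa.
E·α·ΔT = 651.0 MPa ⇒ ΔT = 651.0 / (207.0×10³ × 11.8×10⁻⁶) = 265.5 K.
T = 22.2 + 265.5 = 287.7 °C.

288 °C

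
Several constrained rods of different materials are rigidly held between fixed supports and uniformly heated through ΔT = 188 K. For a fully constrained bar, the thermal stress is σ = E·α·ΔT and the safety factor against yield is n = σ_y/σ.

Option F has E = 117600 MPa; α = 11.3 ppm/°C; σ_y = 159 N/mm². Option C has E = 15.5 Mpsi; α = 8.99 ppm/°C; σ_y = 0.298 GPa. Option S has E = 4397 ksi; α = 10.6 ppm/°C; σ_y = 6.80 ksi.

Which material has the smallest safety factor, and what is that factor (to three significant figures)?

Converting E to GPa, α to ×10⁻⁶/K, σ_y to MPa, then σ and n for each:
  option F: E = 117.6, α = 11.3, σ_y = 159.0 → σ = 250 MPa, n = 0.636
  option C: E = 106.9, α = 8.99, σ_y = 298.0 → σ = 181 MPa, n = 1.65
  option S: E = 30.32, α = 10.6, σ_y = 46.88 → σ = 60.4 MPa, n = 0.776
The minimum is option F at n = 0.636.

option F, n = 0.636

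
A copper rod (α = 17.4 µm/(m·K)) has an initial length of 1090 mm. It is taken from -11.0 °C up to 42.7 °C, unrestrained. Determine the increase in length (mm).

ΔT = 42.7 − (-11.0) = 53.70 K.
ΔL = α·L₀·ΔT = 17.4×10⁻⁶ × 1090 mm × 53.70 K = 1.02 mm.

1.02 mm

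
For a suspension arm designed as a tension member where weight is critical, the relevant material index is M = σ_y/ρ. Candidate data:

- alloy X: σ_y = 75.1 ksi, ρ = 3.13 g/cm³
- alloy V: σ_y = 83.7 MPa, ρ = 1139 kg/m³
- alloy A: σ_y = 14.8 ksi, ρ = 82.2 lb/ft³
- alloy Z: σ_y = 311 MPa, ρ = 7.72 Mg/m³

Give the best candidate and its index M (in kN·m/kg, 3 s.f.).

alloy X, M = 165 kN·m/kg

Putting every candidate on a common basis:
  alloy X: σ_y = 517.8 MPa, ρ = 3130 kg/m³
  alloy V: σ_y = 83.70 MPa, ρ = 1139 kg/m³
  alloy A: σ_y = 102.0 MPa, ρ = 1317 kg/m³
  alloy Z: σ_y = 311.0 MPa, ρ = 7720 kg/m³
  alloy X: M = 165 kN·m/kg
  alloy A: M = 77.5 kN·m/kg
  alloy V: M = 73.5 kN·m/kg
  alloy Z: M = 40.3 kN·m/kg
Alloy X has the largest M.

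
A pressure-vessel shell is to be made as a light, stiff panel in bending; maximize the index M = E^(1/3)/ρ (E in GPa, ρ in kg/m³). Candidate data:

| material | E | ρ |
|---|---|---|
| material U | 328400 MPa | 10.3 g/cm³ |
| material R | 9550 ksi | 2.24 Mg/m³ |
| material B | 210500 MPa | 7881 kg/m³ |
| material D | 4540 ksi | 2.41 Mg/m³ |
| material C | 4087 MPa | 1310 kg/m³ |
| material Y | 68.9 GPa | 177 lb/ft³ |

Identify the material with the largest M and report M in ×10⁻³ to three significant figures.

Putting every candidate on a common basis:
  material U: E = 328.4 GPa, ρ = 10300 kg/m³
  material R: E = 65.84 GPa, ρ = 2240 kg/m³
  material B: E = 210.5 GPa, ρ = 7881 kg/m³
  material D: E = 31.30 GPa, ρ = 2410 kg/m³
  material C: E = 4.087 GPa, ρ = 1310 kg/m³
  material Y: E = 68.90 GPa, ρ = 2835 kg/m³
  material R: M = 1.80×10⁻³
  material Y: M = 1.45×10⁻³
  material D: M = 1.31×10⁻³
  material C: M = 1.22×10⁻³
  material B: M = 0.755×10⁻³
  material U: M = 0.670×10⁻³
Material R has the largest M.

material R, M = 1.80×10⁻³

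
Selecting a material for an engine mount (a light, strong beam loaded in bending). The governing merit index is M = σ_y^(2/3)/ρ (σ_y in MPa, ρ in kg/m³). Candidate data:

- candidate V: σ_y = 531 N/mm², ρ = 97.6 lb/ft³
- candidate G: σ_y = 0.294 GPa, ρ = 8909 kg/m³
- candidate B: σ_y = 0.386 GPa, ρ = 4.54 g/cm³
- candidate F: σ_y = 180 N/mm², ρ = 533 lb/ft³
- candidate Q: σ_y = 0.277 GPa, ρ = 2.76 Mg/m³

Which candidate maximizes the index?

Convert each candidate to consistent units, then evaluate M:
  candidate V: σ_y = 531.0 MPa, ρ = 1563 kg/m³
  candidate G: σ_y = 294.0 MPa, ρ = 8909 kg/m³
  candidate B: σ_y = 386.0 MPa, ρ = 4540 kg/m³
  candidate F: σ_y = 180.0 MPa, ρ = 8538 kg/m³
  candidate Q: σ_y = 277.0 MPa, ρ = 2760 kg/m³
  candidate V: M = 41.9×10⁻³
  candidate Q: M = 15.4×10⁻³
  candidate B: M = 11.7×10⁻³
  candidate G: M = 4.96×10⁻³
  candidate F: M = 3.73×10⁻³
Candidate V ranks first.

candidate V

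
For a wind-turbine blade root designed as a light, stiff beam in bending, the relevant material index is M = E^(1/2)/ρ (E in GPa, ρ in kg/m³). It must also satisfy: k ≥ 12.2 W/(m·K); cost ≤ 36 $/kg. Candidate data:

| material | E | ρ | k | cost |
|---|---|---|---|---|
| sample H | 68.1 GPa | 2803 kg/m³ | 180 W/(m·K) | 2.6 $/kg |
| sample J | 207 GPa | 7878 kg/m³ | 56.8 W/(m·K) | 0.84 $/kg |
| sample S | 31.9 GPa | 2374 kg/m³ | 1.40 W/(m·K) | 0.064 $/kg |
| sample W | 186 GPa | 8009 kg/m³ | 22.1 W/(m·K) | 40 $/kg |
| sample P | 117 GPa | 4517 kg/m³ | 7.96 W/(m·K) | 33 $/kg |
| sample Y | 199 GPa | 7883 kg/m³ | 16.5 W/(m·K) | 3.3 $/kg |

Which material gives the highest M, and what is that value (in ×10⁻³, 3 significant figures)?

Screen on constraints: k ≥ 12.2 W/(m·K); cost ≤ 36 $/kg. Survivors: sample H, sample J, sample Y.
Computing M directly (units already consistent):
  sample H: M = 2.94×10⁻³
  sample J: M = 1.83×10⁻³
  sample Y: M = 1.79×10⁻³
The maximum is for sample H.

sample H, M = 2.94×10⁻³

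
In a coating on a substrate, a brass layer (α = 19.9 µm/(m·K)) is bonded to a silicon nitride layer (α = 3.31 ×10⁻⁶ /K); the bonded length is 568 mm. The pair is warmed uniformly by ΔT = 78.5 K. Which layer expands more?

α(brass) = 19.9×10⁻⁶/K vs α(silicon nitride) = 3.31×10⁻⁶/K.
Higher α expands more for the same ΔT: brass.

brass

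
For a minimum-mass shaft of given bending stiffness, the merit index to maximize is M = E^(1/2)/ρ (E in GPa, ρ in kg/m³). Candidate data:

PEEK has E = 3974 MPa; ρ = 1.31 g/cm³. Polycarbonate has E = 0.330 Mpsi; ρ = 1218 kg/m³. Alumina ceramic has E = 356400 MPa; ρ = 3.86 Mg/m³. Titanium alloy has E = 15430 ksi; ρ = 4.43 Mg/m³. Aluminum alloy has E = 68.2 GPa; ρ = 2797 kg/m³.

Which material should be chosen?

After converting to SI:
  PEEK: E = 3.974 GPa, ρ = 1310 kg/m³
  polycarbonate: E = 2.275 GPa, ρ = 1218 kg/m³
  alumina ceramic: E = 356.4 GPa, ρ = 3860 kg/m³
  titanium alloy: E = 106.4 GPa, ρ = 4430 kg/m³
  aluminum alloy: E = 68.20 GPa, ρ = 2797 kg/m³
  alumina ceramic: M = 4.89×10⁻³
  aluminum alloy: M = 2.95×10⁻³
  titanium alloy: M = 2.33×10⁻³
  PEEK: M = 1.52×10⁻³
  polycarbonate: M = 1.24×10⁻³
Highest index: alumina ceramic.

alumina ceramic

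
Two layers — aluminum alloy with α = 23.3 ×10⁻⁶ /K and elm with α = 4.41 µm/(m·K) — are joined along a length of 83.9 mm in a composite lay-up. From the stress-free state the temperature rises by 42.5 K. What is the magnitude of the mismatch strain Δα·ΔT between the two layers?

8.03×10⁻⁴

Δα = |23.3 − 4.41|×10⁻⁶/K = 18.9×10⁻⁶/K.
Mismatch strain = Δα·ΔT = 18.9×10⁻⁶ × 42.5 = 8.03×10⁻⁴.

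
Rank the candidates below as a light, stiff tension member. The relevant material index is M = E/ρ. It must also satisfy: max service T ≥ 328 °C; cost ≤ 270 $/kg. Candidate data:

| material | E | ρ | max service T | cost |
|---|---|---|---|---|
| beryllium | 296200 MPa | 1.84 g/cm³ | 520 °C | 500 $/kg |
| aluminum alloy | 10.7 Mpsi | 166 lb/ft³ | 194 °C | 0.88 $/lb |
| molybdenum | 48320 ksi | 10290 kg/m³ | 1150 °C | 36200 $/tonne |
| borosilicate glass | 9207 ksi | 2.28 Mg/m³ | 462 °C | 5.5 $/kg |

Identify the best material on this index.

Screen on constraints: max service T ≥ 328 °C; cost ≤ 270 $/kg. Survivors: molybdenum, borosilicate glass.
Convert each candidate to consistent units, then evaluate M:
  molybdenum: E = 333.2 GPa, ρ = 10290 kg/m³
  borosilicate glass: E = 63.48 GPa, ρ = 2280 kg/m³
  molybdenum: M = 32.4 MN·m/kg
  borosilicate glass: M = 27.8 MN·m/kg
Highest index: molybdenum.

molybdenum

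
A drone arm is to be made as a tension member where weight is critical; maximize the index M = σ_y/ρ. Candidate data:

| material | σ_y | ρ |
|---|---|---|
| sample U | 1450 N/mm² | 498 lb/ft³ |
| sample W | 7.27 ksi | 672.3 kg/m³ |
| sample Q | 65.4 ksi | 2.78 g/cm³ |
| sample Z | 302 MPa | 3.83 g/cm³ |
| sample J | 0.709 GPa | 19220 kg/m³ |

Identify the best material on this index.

sample U

In SI units:
  sample U: σ_y = 1450 MPa, ρ = 7977 kg/m³
  sample W: σ_y = 50.12 MPa, ρ = 672.3 kg/m³
  sample Q: σ_y = 450.9 MPa, ρ = 2780 kg/m³
  sample Z: σ_y = 302.0 MPa, ρ = 3830 kg/m³
  sample J: σ_y = 709.0 MPa, ρ = 19220 kg/m³
  sample U: M = 182 kN·m/kg
  sample Q: M = 162 kN·m/kg
  sample Z: M = 78.9 kN·m/kg
  sample W: M = 74.6 kN·m/kg
  sample J: M = 36.9 kN·m/kg
The maximum is for sample U.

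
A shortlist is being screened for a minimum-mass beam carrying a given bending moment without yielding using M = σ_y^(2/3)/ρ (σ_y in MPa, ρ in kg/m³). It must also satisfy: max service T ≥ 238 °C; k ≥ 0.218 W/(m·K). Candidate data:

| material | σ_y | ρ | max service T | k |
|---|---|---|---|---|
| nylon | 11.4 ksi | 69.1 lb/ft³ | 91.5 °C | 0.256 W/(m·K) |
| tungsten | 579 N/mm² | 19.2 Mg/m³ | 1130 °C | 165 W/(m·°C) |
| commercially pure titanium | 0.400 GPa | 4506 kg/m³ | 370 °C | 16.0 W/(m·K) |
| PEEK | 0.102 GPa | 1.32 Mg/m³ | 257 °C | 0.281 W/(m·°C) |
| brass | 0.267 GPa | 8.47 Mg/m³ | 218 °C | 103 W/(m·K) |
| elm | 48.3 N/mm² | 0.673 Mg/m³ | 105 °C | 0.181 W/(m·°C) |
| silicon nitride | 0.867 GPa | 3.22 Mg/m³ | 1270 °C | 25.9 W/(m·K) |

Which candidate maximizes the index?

Screen on constraints: max service T ≥ 238 °C; k ≥ 0.218 W/(m·K). Survivors: tungsten, commercially pure titanium, PEEK, silicon nitride.
Convert each candidate to consistent units, then evaluate M:
  tungsten: σ_y = 579.0 MPa, ρ = 19200 kg/m³
  commercially pure titanium: σ_y = 400.0 MPa, ρ = 4506 kg/m³
  PEEK: σ_y = 102.0 MPa, ρ = 1320 kg/m³
  silicon nitride: σ_y = 867.0 MPa, ρ = 3220 kg/m³
  silicon nitride: M = 28.2×10⁻³
  PEEK: M = 16.5×10⁻³
  commercially pure titanium: M = 12.0×10⁻³
  tungsten: M = 3.62×10⁻³
The maximum is for silicon nitride.

silicon nitride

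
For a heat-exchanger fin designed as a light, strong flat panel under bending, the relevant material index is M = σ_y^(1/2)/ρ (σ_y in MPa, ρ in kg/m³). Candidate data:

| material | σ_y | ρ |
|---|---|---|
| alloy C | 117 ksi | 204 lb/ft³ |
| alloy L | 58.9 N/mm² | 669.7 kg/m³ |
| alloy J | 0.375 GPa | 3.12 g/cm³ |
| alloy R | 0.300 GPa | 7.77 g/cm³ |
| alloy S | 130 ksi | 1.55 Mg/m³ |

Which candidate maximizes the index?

alloy S

After converting to SI:
  alloy C: σ_y = 806.7 MPa, ρ = 3268 kg/m³
  alloy L: σ_y = 58.90 MPa, ρ = 669.7 kg/m³
  alloy J: σ_y = 375.0 MPa, ρ = 3120 kg/m³
  alloy R: σ_y = 300.0 MPa, ρ = 7770 kg/m³
  alloy S: σ_y = 896.3 MPa, ρ = 1550 kg/m³
  alloy S: M = 19.3×10⁻³
  alloy L: M = 11.5×10⁻³
  alloy C: M = 8.69×10⁻³
  alloy J: M = 6.21×10⁻³
  alloy R: M = 2.23×10⁻³
Alloy S has the largest M.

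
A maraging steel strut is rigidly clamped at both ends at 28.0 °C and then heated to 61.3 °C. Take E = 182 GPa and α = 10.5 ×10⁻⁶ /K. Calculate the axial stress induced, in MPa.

63.6 MPa

ΔT = 33.30 K. Constrained thermal stress σ = E·α·ΔT = 182.0×10³ MPa × 10.5×10⁻⁶ × 33.30 = 63.6 MPa (compressive).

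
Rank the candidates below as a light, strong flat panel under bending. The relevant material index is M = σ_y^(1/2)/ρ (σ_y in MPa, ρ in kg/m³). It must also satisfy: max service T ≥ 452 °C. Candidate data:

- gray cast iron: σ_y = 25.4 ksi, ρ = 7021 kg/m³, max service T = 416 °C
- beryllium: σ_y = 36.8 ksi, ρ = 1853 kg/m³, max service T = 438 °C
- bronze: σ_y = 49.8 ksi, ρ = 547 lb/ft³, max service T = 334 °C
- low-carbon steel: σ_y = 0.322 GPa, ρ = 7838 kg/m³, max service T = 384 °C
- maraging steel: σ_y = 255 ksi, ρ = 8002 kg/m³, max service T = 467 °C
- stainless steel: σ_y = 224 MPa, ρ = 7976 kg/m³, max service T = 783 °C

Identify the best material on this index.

maraging steel

Screen on constraints: max service T ≥ 452 °C. Survivors: maraging steel, stainless steel.
After converting to SI:
  maraging steel: σ_y = 1758 MPa, ρ = 8002 kg/m³
  stainless steel: σ_y = 224.0 MPa, ρ = 7976 kg/m³
  maraging steel: M = 5.24×10⁻³
  stainless steel: M = 1.88×10⁻³
The maximum is for maraging steel.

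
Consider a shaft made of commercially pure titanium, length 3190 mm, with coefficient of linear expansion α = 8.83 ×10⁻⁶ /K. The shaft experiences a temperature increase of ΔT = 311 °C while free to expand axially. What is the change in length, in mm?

ΔL = α·L₀·ΔT = 8.83×10⁻⁶ × 3190 mm × 311.0 K = 8.76 mm.

8.76 mm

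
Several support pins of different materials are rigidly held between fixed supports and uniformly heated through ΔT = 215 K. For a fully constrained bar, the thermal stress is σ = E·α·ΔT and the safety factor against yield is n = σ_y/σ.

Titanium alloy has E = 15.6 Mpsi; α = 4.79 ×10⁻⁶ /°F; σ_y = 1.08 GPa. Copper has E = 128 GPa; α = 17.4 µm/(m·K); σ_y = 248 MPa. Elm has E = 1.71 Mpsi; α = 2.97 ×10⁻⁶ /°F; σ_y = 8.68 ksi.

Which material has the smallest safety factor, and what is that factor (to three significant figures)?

copper, n = 0.518

In consistent units (E in GPa, α in ×10⁻⁶/K, σ_y in MPa):
  titanium alloy: E = 107.6, α = 8.62, σ_y = 1080 → σ = 199 MPa, n = 5.42
  copper: E = 128.0, α = 17.4, σ_y = 248.0 → σ = 479 MPa, n = 0.518
  elm: E = 11.79, α = 5.35, σ_y = 59.85 → σ = 13.6 MPa, n = 4.42
Smallest n: copper with n = 0.518.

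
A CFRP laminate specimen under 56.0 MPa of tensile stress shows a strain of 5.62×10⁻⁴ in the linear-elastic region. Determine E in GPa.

99.6 GPa

E = σ/ε = 56.0 MPa / 5.62×10⁻⁴ = 99640 MPa = 99.6 GPa.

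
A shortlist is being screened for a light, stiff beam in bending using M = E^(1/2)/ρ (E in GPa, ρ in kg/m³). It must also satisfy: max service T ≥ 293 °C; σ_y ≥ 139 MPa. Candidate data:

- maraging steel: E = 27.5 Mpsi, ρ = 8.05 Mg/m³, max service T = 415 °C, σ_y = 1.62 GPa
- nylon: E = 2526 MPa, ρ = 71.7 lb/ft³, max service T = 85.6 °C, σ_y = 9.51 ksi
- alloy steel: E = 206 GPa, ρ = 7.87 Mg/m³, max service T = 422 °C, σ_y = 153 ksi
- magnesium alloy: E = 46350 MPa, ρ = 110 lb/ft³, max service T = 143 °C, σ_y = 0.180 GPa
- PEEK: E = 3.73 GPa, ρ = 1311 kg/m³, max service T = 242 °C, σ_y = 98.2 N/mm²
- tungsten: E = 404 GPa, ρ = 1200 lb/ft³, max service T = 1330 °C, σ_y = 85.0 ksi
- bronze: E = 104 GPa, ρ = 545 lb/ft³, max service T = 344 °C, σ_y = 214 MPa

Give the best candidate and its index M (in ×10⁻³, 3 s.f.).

Screen on constraints: max service T ≥ 293 °C; σ_y ≥ 139 MPa. Survivors: maraging steel, alloy steel, tungsten, bronze.
Putting every candidate on a common basis:
  maraging steel: E = 189.6 GPa, ρ = 8050 kg/m³
  alloy steel: E = 206.0 GPa, ρ = 7870 kg/m³
  tungsten: E = 404.0 GPa, ρ = 19220 kg/m³
  bronze: E = 104.0 GPa, ρ = 8730 kg/m³
  alloy steel: M = 1.82×10⁻³
  maraging steel: M = 1.71×10⁻³
  bronze: M = 1.17×10⁻³
  tungsten: M = 1.05×10⁻³
Alloy steel ranks first.

alloy steel, M = 1.82×10⁻³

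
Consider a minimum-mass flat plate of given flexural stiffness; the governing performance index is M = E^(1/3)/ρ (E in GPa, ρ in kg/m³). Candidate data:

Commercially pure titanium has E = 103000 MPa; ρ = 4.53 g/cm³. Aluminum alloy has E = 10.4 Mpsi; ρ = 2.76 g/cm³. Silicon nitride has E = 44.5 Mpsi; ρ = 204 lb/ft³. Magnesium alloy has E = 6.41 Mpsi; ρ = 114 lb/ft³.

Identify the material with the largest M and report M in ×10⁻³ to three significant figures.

Normalizing units and computing the index:
  commercially pure titanium: E = 103.0 GPa, ρ = 4530 kg/m³
  aluminum alloy: E = 71.71 GPa, ρ = 2760 kg/m³
  silicon nitride: E = 306.8 GPa, ρ = 3268 kg/m³
  magnesium alloy: E = 44.20 GPa, ρ = 1826 kg/m³
  silicon nitride: M = 2.06×10⁻³
  magnesium alloy: M = 1.94×10⁻³
  aluminum alloy: M = 1.51×10⁻³
  commercially pure titanium: M = 1.03×10⁻³
Silicon nitride has the largest M.

silicon nitride, M = 2.06×10⁻³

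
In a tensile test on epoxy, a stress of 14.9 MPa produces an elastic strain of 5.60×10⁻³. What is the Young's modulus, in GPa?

2.66 GPa

E = σ/ε = 14.9 MPa / 5.60×10⁻³ = 2661 MPa = 2.66 GPa.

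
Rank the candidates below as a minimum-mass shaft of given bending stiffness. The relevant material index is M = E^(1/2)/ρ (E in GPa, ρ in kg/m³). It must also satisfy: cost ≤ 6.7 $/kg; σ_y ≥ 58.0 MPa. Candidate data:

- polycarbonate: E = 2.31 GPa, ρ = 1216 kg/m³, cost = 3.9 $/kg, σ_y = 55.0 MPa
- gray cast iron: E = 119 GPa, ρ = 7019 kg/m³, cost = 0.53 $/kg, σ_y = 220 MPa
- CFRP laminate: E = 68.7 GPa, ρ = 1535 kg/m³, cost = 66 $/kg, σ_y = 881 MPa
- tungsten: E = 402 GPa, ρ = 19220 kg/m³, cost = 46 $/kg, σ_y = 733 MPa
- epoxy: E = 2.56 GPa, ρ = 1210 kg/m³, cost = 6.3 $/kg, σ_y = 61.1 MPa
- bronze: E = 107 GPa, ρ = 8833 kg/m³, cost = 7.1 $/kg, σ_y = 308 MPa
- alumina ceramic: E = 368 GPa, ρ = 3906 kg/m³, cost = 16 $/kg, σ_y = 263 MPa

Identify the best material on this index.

Screen on constraints: cost ≤ 6.7 $/kg; σ_y ≥ 58.0 MPa. Survivors: gray cast iron, epoxy.
Evaluate M for each candidate:
  gray cast iron: M = 1.55×10⁻³
  epoxy: M = 1.32×10⁻³
Gray cast iron ranks first.

gray cast iron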